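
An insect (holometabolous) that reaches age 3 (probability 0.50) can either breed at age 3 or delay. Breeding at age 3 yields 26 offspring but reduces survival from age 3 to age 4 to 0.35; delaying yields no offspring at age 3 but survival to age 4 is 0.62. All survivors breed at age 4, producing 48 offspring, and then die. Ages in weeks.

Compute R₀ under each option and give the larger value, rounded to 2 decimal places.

breed at age 3: R₀ = 0.50 × (26 + 0.35 × 48) = 0.50 × 42.8000 = 21.4000
delay to age 4: R₀ = 0.50 × (0.62 × 48) = 0.50 × 29.7600 = 14.8800
Higher: breed at age 3 (21.4000).

21.40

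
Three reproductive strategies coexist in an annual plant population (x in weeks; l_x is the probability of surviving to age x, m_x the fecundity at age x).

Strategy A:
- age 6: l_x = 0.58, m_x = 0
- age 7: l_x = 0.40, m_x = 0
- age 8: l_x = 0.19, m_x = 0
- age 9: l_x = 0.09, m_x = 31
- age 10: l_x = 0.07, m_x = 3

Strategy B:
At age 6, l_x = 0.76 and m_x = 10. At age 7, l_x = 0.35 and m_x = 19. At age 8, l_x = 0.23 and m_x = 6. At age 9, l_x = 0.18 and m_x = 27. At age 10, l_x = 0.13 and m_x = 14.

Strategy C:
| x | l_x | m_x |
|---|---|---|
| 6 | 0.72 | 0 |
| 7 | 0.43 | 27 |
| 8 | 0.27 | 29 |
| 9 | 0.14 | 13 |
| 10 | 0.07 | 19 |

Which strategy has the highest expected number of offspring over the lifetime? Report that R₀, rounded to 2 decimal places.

Strategy A: R₀ = 0.58×0 + 0.40×0 + 0.19×0 + 0.09×31 + 0.07×3 = 3.0000
Strategy B: R₀ = 0.76×10 + 0.35×19 + 0.23×6 + 0.18×27 + 0.13×14 = 22.3100
Strategy C: R₀ = 0.72×0 + 0.43×27 + 0.27×29 + 0.14×13 + 0.07×19 = 22.5900
Highest R₀: strategy C with 22.5900.

22.59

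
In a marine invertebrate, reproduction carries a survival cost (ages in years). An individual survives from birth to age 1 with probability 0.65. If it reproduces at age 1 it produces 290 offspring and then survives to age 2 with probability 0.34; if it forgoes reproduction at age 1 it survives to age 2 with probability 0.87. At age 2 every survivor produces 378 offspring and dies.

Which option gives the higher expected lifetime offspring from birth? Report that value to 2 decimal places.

272.04

breed at age 1: R₀ = 0.65 × (290 + 0.34 × 378) = 0.65 × 418.5200 = 272.0380
delay to age 2: R₀ = 0.65 × (0.87 × 378) = 0.65 × 328.8600 = 213.7590
Higher: breed at age 1 (272.0380).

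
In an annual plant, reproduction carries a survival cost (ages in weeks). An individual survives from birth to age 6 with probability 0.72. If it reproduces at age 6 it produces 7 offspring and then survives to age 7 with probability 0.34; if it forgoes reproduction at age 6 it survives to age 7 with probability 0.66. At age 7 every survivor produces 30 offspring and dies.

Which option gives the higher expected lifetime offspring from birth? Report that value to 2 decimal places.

14.26

breed at age 6: R₀ = 0.72 × (7 + 0.34 × 30) = 0.72 × 17.2000 = 12.3840
delay to age 7: R₀ = 0.72 × (0.66 × 30) = 0.72 × 19.8000 = 14.2560
Higher: delay to age 7 (14.2560).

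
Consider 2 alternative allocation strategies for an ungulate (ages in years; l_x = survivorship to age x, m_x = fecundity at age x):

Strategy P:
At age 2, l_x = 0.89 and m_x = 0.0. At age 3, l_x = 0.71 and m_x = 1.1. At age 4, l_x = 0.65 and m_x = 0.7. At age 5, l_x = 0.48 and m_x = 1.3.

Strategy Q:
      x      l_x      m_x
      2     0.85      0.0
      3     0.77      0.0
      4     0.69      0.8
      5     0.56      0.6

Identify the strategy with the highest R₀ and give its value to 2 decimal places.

1.86

Strategy P: R₀ = 0.89×0.0 + 0.71×1.1 + 0.65×0.7 + 0.48×1.3 = 1.8600
Strategy Q: R₀ = 0.85×0.0 + 0.77×0.0 + 0.69×0.8 + 0.56×0.6 = 0.8880
Highest R₀: strategy P with 1.8600.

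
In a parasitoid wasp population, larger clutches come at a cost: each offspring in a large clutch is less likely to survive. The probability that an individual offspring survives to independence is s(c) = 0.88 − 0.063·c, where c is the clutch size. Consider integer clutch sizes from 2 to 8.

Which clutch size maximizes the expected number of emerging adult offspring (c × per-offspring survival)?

Expected emerging adult offspring = c × s(c):
  c=2: 2 × 0.754 = 1.508
  c=3: 3 × 0.691 = 2.073
  c=4: 4 × 0.628 = 2.512
  c=5: 5 × 0.565 = 2.825
  c=6: 6 × 0.502 = 3.012
  c=7: 7 × 0.439 = 3.073
  c=8: 8 × 0.376 = 3.008
Maximum at c = 7 (3.073 emerging adult offspring).

7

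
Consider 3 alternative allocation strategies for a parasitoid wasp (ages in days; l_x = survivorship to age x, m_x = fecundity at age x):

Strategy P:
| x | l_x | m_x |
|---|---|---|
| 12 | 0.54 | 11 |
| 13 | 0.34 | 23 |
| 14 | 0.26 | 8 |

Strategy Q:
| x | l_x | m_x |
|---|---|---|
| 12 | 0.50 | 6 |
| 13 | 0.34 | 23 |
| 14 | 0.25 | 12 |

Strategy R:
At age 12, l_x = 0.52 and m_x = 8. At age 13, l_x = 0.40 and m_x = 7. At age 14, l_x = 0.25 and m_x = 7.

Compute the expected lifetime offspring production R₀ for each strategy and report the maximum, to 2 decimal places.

15.84

Strategy P: R₀ = 0.54×11 + 0.34×23 + 0.26×8 = 15.8400
Strategy Q: R₀ = 0.50×6 + 0.34×23 + 0.25×12 = 13.8200
Strategy R: R₀ = 0.52×8 + 0.40×7 + 0.25×7 = 8.7100
Highest R₀: strategy P with 15.8400.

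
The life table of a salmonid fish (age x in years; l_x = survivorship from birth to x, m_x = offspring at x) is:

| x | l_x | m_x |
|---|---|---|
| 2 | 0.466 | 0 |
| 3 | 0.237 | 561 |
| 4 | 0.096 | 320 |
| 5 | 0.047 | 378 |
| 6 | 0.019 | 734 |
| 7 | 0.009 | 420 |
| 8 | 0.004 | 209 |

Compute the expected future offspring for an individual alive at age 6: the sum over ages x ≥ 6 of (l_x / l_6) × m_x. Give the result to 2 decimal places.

l_6 = 0.019. Conditional survival from age 6 to x is l_x / l_6.
  x=6: (0.019/0.019) × 734 = 734.0000
  x=7: (0.009/0.019) × 420 = 198.9474
  x=8: (0.004/0.019) × 209 = 44.0000
Sum = 734.0000 + 198.9474 + 44.0000 = 976.9474

976.95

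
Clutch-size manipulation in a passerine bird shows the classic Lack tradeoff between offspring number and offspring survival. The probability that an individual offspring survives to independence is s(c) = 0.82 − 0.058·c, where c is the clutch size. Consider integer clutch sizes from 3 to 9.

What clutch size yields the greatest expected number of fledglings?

Expected fledglings = c × s(c):
  c=3: 3 × 0.646 = 1.938
  c=4: 4 × 0.588 = 2.352
  c=5: 5 × 0.530 = 2.650
  c=6: 6 × 0.472 = 2.832
  c=7: 7 × 0.414 = 2.898
  c=8: 8 × 0.356 = 2.848
  c=9: 9 × 0.298 = 2.682
Maximum at c = 7 (2.898 fledglings).

7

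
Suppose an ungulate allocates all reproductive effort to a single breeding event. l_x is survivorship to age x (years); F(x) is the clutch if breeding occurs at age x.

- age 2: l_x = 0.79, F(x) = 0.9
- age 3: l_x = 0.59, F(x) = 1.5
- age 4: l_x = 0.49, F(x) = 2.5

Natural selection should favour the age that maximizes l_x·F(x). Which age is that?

4

Expected offspring if breeding at age x = l_x × F(x):
  age 2: 0.79 × 0.9 = 0.711
  age 3: 0.59 × 1.5 = 0.885
  age 4: 0.49 × 2.5 = 1.225
Maximum at age 4 (1.225).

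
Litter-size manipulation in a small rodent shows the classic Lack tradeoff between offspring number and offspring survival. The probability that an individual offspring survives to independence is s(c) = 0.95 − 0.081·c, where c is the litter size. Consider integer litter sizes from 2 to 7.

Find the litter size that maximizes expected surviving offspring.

6

Expected surviving offspring = c × s(c):
  c=2: 2 × 0.788 = 1.576
  c=3: 3 × 0.707 = 2.121
  c=4: 4 × 0.626 = 2.504
  c=5: 5 × 0.545 = 2.725
  c=6: 6 × 0.464 = 2.784
  c=7: 7 × 0.383 = 2.681
Maximum at c = 6 (2.784 surviving offspring).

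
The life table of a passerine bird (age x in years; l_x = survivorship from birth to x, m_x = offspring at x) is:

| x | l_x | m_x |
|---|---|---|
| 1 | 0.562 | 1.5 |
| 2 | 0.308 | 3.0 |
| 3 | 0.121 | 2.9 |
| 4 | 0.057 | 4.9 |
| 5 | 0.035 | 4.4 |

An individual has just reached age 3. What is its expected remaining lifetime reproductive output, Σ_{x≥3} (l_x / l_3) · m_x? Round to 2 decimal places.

l_3 = 0.121. Conditional survival from age 3 to x is l_x / l_3.
  x=3: (0.121/0.121) × 2.9 = 2.9000
  x=4: (0.057/0.121) × 4.9 = 2.3083
  x=5: (0.035/0.121) × 4.4 = 1.2727
Sum = 2.9000 + 2.3083 + 1.2727 = 6.4810

6.48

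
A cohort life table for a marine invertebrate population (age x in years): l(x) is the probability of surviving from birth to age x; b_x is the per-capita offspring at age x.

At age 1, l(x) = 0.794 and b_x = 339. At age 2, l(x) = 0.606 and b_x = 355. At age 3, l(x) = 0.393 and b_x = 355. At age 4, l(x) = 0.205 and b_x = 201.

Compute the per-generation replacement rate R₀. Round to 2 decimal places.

R₀ = Σ l(x) b_x:
  age 1: 0.794 × 339 = 269.1660
  age 2: 0.606 × 355 = 215.1300
  age 3: 0.393 × 355 = 139.5150
  age 4: 0.205 × 201 = 41.2050
R₀ = 269.1660 + 215.1300 + 139.5150 + 41.2050 = 665.0160

665.02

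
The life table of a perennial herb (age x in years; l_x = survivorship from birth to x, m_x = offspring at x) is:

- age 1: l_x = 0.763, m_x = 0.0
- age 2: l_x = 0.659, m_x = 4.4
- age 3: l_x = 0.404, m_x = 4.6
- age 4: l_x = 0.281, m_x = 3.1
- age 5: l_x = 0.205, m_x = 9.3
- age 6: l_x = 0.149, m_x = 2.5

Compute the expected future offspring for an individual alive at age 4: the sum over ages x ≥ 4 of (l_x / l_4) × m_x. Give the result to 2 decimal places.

l_4 = 0.281. Conditional survival from age 4 to x is l_x / l_4.
  x=4: (0.281/0.281) × 3.1 = 3.1000
  x=5: (0.205/0.281) × 9.3 = 6.7847
  x=6: (0.149/0.281) × 2.5 = 1.3256
Sum = 3.1000 + 6.7847 + 1.3256 = 11.2103

11.21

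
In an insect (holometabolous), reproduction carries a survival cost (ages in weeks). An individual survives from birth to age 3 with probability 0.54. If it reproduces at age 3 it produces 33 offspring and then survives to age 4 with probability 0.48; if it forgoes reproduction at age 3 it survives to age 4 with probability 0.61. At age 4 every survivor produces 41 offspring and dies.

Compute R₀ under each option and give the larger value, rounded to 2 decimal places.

breed at age 3: R₀ = 0.54 × (33 + 0.48 × 41) = 0.54 × 52.6800 = 28.4472
delay to age 4: R₀ = 0.54 × (0.61 × 41) = 0.54 × 25.0100 = 13.5054
Higher: breed at age 3 (28.4472).

28.45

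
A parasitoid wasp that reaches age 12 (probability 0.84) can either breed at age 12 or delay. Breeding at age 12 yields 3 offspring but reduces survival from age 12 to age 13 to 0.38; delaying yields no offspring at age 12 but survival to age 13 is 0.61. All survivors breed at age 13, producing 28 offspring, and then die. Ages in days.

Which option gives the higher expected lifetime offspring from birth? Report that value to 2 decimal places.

breed at age 12: R₀ = 0.84 × (3 + 0.38 × 28) = 0.84 × 13.6400 = 11.4576
delay to age 13: R₀ = 0.84 × (0.61 × 28) = 0.84 × 17.0800 = 14.3472
Higher: delay to age 13 (14.3472).

14.35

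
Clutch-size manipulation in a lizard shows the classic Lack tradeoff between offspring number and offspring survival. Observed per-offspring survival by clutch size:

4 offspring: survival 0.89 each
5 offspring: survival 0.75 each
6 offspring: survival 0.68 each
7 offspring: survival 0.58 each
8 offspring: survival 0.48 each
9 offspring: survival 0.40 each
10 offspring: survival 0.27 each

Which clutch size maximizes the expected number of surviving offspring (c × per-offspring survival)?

Expected surviving offspring = c × s(c):
  c=4: 4 × 0.89 = 3.560
  c=5: 5 × 0.75 = 3.750
  c=6: 6 × 0.68 = 4.080
  c=7: 7 × 0.58 = 4.060
  c=8: 8 × 0.48 = 3.840
  c=9: 9 × 0.40 = 3.600
  c=10: 10 × 0.27 = 2.700
Maximum at c = 6 (4.080 surviving offspring).

6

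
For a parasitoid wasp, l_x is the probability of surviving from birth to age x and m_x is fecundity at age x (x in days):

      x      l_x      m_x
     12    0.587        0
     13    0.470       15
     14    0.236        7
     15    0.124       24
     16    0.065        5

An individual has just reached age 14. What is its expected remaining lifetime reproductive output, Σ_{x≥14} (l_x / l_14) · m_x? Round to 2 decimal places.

l_14 = 0.236. Conditional survival from age 14 to x is l_x / l_14.
  x=14: (0.236/0.236) × 7 = 7.0000
  x=15: (0.124/0.236) × 24 = 12.6102
  x=16: (0.065/0.236) × 5 = 1.3771
Sum = 7.0000 + 12.6102 + 1.3771 = 20.9873

20.99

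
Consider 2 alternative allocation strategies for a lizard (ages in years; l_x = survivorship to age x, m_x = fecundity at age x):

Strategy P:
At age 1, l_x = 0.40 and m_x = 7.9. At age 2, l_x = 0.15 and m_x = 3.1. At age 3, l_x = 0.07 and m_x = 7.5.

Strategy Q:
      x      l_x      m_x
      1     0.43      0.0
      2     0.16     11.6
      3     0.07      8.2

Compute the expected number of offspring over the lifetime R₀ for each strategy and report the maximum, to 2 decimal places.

4.15

Strategy P: R₀ = 0.40×7.9 + 0.15×3.1 + 0.07×7.5 = 4.1500
Strategy Q: R₀ = 0.43×0.0 + 0.16×11.6 + 0.07×8.2 = 2.4300
Highest R₀: strategy P with 4.1500.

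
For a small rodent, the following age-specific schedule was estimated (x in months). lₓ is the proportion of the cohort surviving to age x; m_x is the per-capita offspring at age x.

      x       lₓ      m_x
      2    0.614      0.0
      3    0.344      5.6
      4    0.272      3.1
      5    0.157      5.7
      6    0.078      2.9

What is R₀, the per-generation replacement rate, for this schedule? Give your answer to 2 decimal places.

R₀ = Σ lₓ m_x:
  age 2: 0.614 × 0.0 = 0.0000
  age 3: 0.344 × 5.6 = 1.9264
  age 4: 0.272 × 3.1 = 0.8432
  age 5: 0.157 × 5.7 = 0.8949
  age 6: 0.078 × 2.9 = 0.2262
R₀ = 0.0000 + 1.9264 + 0.8432 + 0.8949 + 0.2262 = 3.8907

3.89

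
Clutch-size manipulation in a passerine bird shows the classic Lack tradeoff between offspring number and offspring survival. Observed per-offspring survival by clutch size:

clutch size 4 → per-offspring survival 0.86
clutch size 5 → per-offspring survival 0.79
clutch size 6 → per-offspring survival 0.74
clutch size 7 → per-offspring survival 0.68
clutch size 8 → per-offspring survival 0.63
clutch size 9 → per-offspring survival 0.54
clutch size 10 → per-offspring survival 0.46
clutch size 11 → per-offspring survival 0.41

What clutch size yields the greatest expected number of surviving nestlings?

Expected surviving nestlings = c × s(c):
  c=4: 4 × 0.86 = 3.440
  c=5: 5 × 0.79 = 3.950
  c=6: 6 × 0.74 = 4.440
  c=7: 7 × 0.68 = 4.760
  c=8: 8 × 0.63 = 5.040
  c=9: 9 × 0.54 = 4.860
  c=10: 10 × 0.46 = 4.600
  c=11: 11 × 0.41 = 4.510
Maximum at c = 8 (5.040 surviving nestlings).

8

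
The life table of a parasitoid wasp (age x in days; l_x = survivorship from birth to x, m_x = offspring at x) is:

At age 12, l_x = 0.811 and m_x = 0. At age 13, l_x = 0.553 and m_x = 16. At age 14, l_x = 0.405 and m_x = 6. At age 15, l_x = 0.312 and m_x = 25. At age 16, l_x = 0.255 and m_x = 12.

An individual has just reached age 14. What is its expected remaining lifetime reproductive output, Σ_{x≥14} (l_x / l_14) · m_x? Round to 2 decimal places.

l_14 = 0.405. Conditional survival from age 14 to x is l_x / l_14.
  x=14: (0.405/0.405) × 6 = 6.0000
  x=15: (0.312/0.405) × 25 = 19.2593
  x=16: (0.255/0.405) × 12 = 7.5556
Sum = 6.0000 + 19.2593 + 7.5556 = 32.8148

32.81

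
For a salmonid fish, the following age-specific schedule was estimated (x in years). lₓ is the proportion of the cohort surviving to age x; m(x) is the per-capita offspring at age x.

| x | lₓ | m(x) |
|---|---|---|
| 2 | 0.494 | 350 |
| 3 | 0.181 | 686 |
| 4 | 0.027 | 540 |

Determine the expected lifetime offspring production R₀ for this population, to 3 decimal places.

R₀ = Σ lₓ m(x):
  age 2: 0.494 × 350 = 172.9000
  age 3: 0.181 × 686 = 124.1660
  age 4: 0.027 × 540 = 14.5800
R₀ = 172.9000 + 124.1660 + 14.5800 = 311.6460

311.646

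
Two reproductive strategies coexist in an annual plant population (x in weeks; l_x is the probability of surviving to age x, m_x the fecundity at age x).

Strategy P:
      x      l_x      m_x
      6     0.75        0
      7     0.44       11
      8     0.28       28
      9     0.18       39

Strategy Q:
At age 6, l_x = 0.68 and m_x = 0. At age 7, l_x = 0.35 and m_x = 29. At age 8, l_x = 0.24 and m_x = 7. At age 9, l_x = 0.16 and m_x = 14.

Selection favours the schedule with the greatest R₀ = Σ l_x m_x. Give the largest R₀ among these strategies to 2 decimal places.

19.70

Strategy P: R₀ = 0.75×0 + 0.44×11 + 0.28×28 + 0.18×39 = 19.7000
Strategy Q: R₀ = 0.68×0 + 0.35×29 + 0.24×7 + 0.16×14 = 14.0700
Highest R₀: strategy P with 19.7000.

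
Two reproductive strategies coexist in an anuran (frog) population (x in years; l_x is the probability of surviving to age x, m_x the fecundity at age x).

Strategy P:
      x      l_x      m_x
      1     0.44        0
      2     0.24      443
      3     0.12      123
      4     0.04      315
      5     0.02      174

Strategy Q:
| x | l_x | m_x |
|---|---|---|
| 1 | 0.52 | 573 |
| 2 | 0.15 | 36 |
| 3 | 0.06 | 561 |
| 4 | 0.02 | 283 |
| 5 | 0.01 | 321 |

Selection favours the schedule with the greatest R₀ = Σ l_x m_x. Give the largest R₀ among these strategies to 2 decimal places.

Strategy P: R₀ = 0.44×0 + 0.24×443 + 0.12×123 + 0.04×315 + 0.02×174 = 137.1600
Strategy Q: R₀ = 0.52×573 + 0.15×36 + 0.06×561 + 0.02×283 + 0.01×321 = 345.8900
Highest R₀: strategy Q with 345.8900.

345.89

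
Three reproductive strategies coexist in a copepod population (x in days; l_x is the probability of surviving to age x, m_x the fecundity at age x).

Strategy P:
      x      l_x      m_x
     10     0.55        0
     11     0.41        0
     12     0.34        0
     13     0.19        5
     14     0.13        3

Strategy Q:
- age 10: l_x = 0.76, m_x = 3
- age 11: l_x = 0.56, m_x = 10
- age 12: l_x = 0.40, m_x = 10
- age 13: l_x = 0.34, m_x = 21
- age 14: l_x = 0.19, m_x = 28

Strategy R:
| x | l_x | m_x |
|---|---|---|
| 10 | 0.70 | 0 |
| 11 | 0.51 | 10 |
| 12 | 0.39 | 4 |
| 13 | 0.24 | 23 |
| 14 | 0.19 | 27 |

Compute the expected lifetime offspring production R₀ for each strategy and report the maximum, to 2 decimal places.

Strategy P: R₀ = 0.55×0 + 0.41×0 + 0.34×0 + 0.19×5 + 0.13×3 = 1.3400
Strategy Q: R₀ = 0.76×3 + 0.56×10 + 0.40×10 + 0.34×21 + 0.19×28 = 24.3400
Strategy R: R₀ = 0.70×0 + 0.51×10 + 0.39×4 + 0.24×23 + 0.19×27 = 17.3100
Highest R₀: strategy Q with 24.3400.

24.34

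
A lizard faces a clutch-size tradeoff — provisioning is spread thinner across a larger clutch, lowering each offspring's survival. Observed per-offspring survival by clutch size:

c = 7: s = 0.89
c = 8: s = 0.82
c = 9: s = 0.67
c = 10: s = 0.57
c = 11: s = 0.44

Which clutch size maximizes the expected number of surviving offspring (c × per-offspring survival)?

8

Expected surviving offspring = c × s(c):
  c=7: 7 × 0.89 = 6.230
  c=8: 8 × 0.82 = 6.560
  c=9: 9 × 0.67 = 6.030
  c=10: 10 × 0.57 = 5.700
  c=11: 11 × 0.44 = 4.840
Maximum at c = 8 (6.560 surviving offspring).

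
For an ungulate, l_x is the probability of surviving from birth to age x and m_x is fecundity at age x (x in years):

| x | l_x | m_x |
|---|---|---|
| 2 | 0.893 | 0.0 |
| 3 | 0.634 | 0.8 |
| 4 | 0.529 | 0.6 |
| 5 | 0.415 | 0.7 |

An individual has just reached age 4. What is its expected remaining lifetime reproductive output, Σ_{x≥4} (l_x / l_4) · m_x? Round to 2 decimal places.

1.15

l_4 = 0.529. Conditional survival from age 4 to x is l_x / l_4.
  x=4: (0.529/0.529) × 0.6 = 0.6000
  x=5: (0.415/0.529) × 0.7 = 0.5491
Sum = 0.6000 + 0.5491 = 1.1491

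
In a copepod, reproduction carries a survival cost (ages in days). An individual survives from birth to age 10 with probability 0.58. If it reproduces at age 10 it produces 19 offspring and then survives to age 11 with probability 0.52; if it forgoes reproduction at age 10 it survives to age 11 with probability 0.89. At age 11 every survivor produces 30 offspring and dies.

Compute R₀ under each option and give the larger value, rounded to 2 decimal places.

20.07

breed at age 10: R₀ = 0.58 × (19 + 0.52 × 30) = 0.58 × 34.6000 = 20.0680
delay to age 11: R₀ = 0.58 × (0.89 × 30) = 0.58 × 26.7000 = 15.4860
Higher: breed at age 10 (20.0680).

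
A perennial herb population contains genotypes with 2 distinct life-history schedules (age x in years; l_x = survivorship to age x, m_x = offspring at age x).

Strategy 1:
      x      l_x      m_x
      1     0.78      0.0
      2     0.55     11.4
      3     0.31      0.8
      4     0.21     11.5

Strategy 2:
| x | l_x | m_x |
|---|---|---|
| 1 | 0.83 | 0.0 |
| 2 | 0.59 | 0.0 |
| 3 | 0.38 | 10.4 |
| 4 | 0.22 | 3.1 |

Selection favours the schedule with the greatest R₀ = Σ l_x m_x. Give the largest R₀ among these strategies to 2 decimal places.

8.93

Strategy 1: R₀ = 0.78×0.0 + 0.55×11.4 + 0.31×0.8 + 0.21×11.5 = 8.9330
Strategy 2: R₀ = 0.83×0.0 + 0.59×0.0 + 0.38×10.4 + 0.22×3.1 = 4.6340
Highest R₀: strategy 1 with 8.9330.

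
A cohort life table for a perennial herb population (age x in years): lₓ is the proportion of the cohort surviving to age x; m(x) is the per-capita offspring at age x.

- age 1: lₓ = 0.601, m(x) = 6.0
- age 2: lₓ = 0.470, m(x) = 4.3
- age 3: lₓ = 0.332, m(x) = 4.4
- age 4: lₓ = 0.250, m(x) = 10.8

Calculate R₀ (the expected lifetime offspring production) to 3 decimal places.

R₀ = Σ lₓ m(x):
  age 1: 0.601 × 6.0 = 3.6060
  age 2: 0.470 × 4.3 = 2.0210
  age 3: 0.332 × 4.4 = 1.4608
  age 4: 0.250 × 10.8 = 2.7000
R₀ = 3.6060 + 2.0210 + 1.4608 + 2.7000 = 9.7878

9.788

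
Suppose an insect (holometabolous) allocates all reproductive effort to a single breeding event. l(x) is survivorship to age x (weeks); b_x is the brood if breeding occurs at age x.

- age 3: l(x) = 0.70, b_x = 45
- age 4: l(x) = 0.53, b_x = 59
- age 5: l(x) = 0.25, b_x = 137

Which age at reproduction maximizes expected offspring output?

Expected offspring if breeding at age x = l(x) × b_x:
  age 3: 0.70 × 45 = 31.500
  age 4: 0.53 × 59 = 31.270
  age 5: 0.25 × 137 = 34.250
Maximum at age 5 (34.250).

5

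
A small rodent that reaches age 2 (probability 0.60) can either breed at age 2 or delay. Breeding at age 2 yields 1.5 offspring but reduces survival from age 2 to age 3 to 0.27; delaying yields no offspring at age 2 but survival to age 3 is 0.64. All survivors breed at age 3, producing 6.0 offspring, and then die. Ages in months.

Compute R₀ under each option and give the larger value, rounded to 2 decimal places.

2.30

breed at age 2: R₀ = 0.60 × (1.5 + 0.27 × 6.0) = 0.60 × 3.1200 = 1.8720
delay to age 3: R₀ = 0.60 × (0.64 × 6.0) = 0.60 × 3.8400 = 2.3040
Higher: delay to age 3 (2.3040).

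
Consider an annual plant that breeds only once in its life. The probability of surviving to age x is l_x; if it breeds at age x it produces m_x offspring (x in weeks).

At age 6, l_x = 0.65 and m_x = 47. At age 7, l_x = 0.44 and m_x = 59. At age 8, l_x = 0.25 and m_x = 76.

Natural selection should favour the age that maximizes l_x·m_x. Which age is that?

6

Expected offspring if breeding at age x = l_x × m_x:
  age 6: 0.65 × 47 = 30.550
  age 7: 0.44 × 59 = 25.960
  age 8: 0.25 × 76 = 19.000
Maximum at age 6 (30.550).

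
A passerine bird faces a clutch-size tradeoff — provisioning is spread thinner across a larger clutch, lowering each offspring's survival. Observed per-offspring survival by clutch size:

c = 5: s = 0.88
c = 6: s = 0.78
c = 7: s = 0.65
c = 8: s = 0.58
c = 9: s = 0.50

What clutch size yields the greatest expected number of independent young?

6

Expected independent young = c × s(c):
  c=5: 5 × 0.88 = 4.400
  c=6: 6 × 0.78 = 4.680
  c=7: 7 × 0.65 = 4.550
  c=8: 8 × 0.58 = 4.640
  c=9: 9 × 0.50 = 4.500
Maximum at c = 6 (4.680 independent young).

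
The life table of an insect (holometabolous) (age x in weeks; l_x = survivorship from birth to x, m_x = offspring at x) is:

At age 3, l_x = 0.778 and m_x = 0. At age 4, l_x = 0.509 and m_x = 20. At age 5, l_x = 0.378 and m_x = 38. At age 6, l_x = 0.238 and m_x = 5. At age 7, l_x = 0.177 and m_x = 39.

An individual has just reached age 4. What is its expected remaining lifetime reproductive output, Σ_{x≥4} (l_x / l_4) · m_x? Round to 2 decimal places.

64.12

l_4 = 0.509. Conditional survival from age 4 to x is l_x / l_4.
  x=4: (0.509/0.509) × 20 = 20.0000
  x=5: (0.378/0.509) × 38 = 28.2200
  x=6: (0.238/0.509) × 5 = 2.3379
  x=7: (0.177/0.509) × 39 = 13.5619
Sum = 20.0000 + 28.2200 + 2.3379 + 13.5619 = 64.1198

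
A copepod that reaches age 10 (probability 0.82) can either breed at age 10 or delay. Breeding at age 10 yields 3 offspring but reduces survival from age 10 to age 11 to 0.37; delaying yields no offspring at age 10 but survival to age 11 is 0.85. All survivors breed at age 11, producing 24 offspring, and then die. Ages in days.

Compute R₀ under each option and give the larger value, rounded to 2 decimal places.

breed at age 10: R₀ = 0.82 × (3 + 0.37 × 24) = 0.82 × 11.8800 = 9.7416
delay to age 11: R₀ = 0.82 × (0.85 × 24) = 0.82 × 20.4000 = 16.7280
Higher: delay to age 11 (16.7280).

16.73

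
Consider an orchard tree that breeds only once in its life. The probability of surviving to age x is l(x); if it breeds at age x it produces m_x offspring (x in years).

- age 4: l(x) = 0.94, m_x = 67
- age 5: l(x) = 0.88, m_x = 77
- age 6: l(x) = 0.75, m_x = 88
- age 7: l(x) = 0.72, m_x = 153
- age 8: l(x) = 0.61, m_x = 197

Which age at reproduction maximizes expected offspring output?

8

Expected offspring if breeding at age x = l(x) × m_x:
  age 4: 0.94 × 67 = 62.980
  age 5: 0.88 × 77 = 67.760
  age 6: 0.75 × 88 = 66.000
  age 7: 0.72 × 153 = 110.160
  age 8: 0.61 × 197 = 120.170
Maximum at age 8 (120.170).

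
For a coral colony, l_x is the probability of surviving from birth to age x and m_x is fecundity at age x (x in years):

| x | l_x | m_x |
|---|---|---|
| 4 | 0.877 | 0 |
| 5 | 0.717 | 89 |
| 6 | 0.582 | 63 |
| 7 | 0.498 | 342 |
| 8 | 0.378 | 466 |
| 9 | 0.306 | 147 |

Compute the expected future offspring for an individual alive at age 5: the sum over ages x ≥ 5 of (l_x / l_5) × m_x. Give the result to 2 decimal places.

686.09

l_5 = 0.717. Conditional survival from age 5 to x is l_x / l_5.
  x=5: (0.717/0.717) × 89 = 89.0000
  x=6: (0.582/0.717) × 63 = 51.1381
  x=7: (0.498/0.717) × 342 = 237.5397
  x=8: (0.378/0.717) × 466 = 245.6736
  x=9: (0.306/0.717) × 147 = 62.7364
Sum = 89.0000 + 51.1381 + 237.5397 + 245.6736 + 62.7364 = 686.0879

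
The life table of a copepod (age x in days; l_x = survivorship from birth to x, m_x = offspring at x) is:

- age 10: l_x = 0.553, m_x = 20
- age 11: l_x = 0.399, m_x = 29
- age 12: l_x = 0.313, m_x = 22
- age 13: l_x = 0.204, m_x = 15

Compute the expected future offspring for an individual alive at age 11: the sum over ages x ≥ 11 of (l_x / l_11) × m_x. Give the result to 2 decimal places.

l_11 = 0.399. Conditional survival from age 11 to x is l_x / l_11.
  x=11: (0.399/0.399) × 29 = 29.0000
  x=12: (0.313/0.399) × 22 = 17.2581
  x=13: (0.204/0.399) × 15 = 7.6692
Sum = 29.0000 + 17.2581 + 7.6692 = 53.9273

53.93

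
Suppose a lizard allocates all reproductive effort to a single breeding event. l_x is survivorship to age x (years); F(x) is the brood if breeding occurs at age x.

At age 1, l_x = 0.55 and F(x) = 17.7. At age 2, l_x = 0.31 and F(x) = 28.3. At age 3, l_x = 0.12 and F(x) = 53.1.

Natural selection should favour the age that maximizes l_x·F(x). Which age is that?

Expected offspring if breeding at age x = l_x × F(x):
  age 1: 0.55 × 17.7 = 9.735
  age 2: 0.31 × 28.3 = 8.773
  age 3: 0.12 × 53.1 = 6.372
Maximum at age 1 (9.735).

1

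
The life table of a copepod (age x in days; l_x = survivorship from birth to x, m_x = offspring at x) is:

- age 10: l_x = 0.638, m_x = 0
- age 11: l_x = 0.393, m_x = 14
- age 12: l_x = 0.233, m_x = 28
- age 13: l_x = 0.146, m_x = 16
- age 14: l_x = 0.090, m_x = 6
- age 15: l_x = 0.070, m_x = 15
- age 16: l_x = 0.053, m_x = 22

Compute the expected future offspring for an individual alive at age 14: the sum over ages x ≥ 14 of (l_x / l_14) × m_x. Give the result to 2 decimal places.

30.62

l_14 = 0.090. Conditional survival from age 14 to x is l_x / l_14.
  x=14: (0.090/0.090) × 6 = 6.0000
  x=15: (0.070/0.090) × 15 = 11.6667
  x=16: (0.053/0.090) × 22 = 12.9556
Sum = 6.0000 + 11.6667 + 12.9556 = 30.6222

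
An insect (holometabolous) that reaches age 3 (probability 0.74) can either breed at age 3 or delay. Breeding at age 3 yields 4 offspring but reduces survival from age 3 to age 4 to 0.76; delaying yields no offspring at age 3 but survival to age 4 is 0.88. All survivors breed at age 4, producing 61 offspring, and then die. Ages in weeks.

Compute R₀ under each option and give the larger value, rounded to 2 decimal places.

39.72

breed at age 3: R₀ = 0.74 × (4 + 0.76 × 61) = 0.74 × 50.3600 = 37.2664
delay to age 4: R₀ = 0.74 × (0.88 × 61) = 0.74 × 53.6800 = 39.7232
Higher: delay to age 4 (39.7232).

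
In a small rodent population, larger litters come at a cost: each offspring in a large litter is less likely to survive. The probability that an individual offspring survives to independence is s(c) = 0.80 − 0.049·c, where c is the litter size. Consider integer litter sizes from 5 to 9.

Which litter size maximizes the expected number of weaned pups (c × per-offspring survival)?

8

Expected weaned pups = c × s(c):
  c=5: 5 × 0.555 = 2.775
  c=6: 6 × 0.506 = 3.036
  c=7: 7 × 0.457 = 3.199
  c=8: 8 × 0.408 = 3.264
  c=9: 9 × 0.359 = 3.231
Maximum at c = 8 (3.264 weaned pups).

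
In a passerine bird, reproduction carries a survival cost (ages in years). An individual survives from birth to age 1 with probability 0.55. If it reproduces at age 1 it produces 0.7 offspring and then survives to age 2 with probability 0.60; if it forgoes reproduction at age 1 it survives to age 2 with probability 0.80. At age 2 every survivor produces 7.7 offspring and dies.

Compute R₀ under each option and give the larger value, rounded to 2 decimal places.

3.39

breed at age 1: R₀ = 0.55 × (0.7 + 0.60 × 7.7) = 0.55 × 5.3200 = 2.9260
delay to age 2: R₀ = 0.55 × (0.80 × 7.7) = 0.55 × 6.1600 = 3.3880
Higher: delay to age 2 (3.3880).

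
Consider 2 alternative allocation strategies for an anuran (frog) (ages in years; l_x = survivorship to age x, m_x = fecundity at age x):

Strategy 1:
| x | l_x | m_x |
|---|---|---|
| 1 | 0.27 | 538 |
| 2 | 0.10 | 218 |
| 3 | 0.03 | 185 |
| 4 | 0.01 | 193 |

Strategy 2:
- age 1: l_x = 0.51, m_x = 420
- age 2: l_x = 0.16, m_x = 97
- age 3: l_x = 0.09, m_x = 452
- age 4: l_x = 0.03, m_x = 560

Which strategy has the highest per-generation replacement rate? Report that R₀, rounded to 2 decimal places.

287.20

Strategy 1: R₀ = 0.27×538 + 0.10×218 + 0.03×185 + 0.01×193 = 174.5400
Strategy 2: R₀ = 0.51×420 + 0.16×97 + 0.09×452 + 0.03×560 = 287.2000
Highest R₀: strategy 2 with 287.2000.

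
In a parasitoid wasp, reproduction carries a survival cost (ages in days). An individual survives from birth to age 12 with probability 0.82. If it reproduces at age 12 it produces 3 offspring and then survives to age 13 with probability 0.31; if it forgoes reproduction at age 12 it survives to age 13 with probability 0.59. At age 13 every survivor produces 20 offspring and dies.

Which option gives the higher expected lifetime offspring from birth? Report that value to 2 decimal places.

9.68

breed at age 12: R₀ = 0.82 × (3 + 0.31 × 20) = 0.82 × 9.2000 = 7.5440
delay to age 13: R₀ = 0.82 × (0.59 × 20) = 0.82 × 11.8000 = 9.6760
Higher: delay to age 13 (9.6760).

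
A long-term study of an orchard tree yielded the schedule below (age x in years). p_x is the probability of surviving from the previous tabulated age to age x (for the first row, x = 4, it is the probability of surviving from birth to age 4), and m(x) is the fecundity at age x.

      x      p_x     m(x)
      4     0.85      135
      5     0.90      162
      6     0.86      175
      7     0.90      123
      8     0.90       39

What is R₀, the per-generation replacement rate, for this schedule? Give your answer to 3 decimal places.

Survivorship from birth: l_x = p_4·p_5·…·p_x.
  l_4 = 0.85000
  l_5 = 0.76500
  l_6 = 0.65790
  l_7 = 0.59211
  l_8 = 0.53290
R₀ = Σ l_x m(x):
  age 4: 0.85000 × 135 = 114.7500
  age 5: 0.76500 × 162 = 123.9300
  age 6: 0.65790 × 175 = 115.1325
  age 7: 0.59211 × 123 = 72.8295
  age 8: 0.53290 × 39 = 20.7831
R₀ = 114.7500 + 123.9300 + 115.1325 + 72.8295 + 20.7831 = 447.4251

447.425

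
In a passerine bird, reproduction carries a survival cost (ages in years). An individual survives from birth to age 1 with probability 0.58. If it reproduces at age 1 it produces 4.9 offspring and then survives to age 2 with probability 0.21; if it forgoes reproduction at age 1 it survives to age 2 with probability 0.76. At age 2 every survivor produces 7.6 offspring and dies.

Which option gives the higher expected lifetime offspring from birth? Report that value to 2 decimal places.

3.77

breed at age 1: R₀ = 0.58 × (4.9 + 0.21 × 7.6) = 0.58 × 6.4960 = 3.7677
delay to age 2: R₀ = 0.58 × (0.76 × 7.6) = 0.58 × 5.7760 = 3.3501
Higher: breed at age 1 (3.7677).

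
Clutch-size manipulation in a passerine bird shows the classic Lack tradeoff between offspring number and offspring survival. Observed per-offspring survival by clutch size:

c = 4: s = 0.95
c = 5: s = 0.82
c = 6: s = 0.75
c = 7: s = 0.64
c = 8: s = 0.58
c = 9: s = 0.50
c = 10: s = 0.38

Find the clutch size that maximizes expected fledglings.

Expected fledglings = c × s(c):
  c=4: 4 × 0.95 = 3.800
  c=5: 5 × 0.82 = 4.100
  c=6: 6 × 0.75 = 4.500
  c=7: 7 × 0.64 = 4.480
  c=8: 8 × 0.58 = 4.640
  c=9: 9 × 0.50 = 4.500
  c=10: 10 × 0.38 = 3.800
Maximum at c = 8 (4.640 fledglings).

8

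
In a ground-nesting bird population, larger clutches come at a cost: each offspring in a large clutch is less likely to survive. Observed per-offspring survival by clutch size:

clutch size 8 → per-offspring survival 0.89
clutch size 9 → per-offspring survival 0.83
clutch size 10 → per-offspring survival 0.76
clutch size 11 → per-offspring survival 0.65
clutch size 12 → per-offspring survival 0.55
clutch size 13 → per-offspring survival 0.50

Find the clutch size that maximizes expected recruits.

10

Expected recruits = c × s(c):
  c=8: 8 × 0.89 = 7.120
  c=9: 9 × 0.83 = 7.470
  c=10: 10 × 0.76 = 7.600
  c=11: 11 × 0.65 = 7.150
  c=12: 12 × 0.55 = 6.600
  c=13: 13 × 0.50 = 6.500
Maximum at c = 10 (7.600 recruits).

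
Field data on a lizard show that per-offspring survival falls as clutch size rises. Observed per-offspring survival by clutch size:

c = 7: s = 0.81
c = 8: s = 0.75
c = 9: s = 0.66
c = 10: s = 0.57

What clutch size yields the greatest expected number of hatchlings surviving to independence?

Expected hatchlings surviving to independence = c × s(c):
  c=7: 7 × 0.81 = 5.670
  c=8: 8 × 0.75 = 6.000
  c=9: 9 × 0.66 = 5.940
  c=10: 10 × 0.57 = 5.700
Maximum at c = 8 (6.000 hatchlings surviving to independence).

8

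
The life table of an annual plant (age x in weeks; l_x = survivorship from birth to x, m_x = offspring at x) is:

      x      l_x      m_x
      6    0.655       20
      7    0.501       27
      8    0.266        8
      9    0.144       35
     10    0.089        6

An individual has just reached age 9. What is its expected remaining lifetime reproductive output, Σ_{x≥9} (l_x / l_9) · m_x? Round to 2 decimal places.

l_9 = 0.144. Conditional survival from age 9 to x is l_x / l_9.
  x=9: (0.144/0.144) × 35 = 35.0000
  x=10: (0.089/0.144) × 6 = 3.7083
Sum = 35.0000 + 3.7083 = 38.7083

38.71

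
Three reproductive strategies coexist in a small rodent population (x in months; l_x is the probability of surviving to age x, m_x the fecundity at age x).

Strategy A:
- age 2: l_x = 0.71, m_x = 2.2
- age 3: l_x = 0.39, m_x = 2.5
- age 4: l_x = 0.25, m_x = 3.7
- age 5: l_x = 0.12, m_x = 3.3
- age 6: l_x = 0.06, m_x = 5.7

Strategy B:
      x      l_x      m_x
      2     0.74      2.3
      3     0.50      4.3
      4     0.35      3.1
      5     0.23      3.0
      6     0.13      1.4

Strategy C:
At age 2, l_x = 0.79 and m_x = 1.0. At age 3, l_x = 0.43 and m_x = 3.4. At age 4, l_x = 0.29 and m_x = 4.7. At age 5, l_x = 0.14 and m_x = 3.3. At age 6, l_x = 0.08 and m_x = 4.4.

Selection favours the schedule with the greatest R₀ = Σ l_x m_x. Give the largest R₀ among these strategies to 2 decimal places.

5.81

Strategy A: R₀ = 0.71×2.2 + 0.39×2.5 + 0.25×3.7 + 0.12×3.3 + 0.06×5.7 = 4.2000
Strategy B: R₀ = 0.74×2.3 + 0.50×4.3 + 0.35×3.1 + 0.23×3.0 + 0.13×1.4 = 5.8090
Strategy C: R₀ = 0.79×1.0 + 0.43×3.4 + 0.29×4.7 + 0.14×3.3 + 0.08×4.4 = 4.4290
Highest R₀: strategy B with 5.8090.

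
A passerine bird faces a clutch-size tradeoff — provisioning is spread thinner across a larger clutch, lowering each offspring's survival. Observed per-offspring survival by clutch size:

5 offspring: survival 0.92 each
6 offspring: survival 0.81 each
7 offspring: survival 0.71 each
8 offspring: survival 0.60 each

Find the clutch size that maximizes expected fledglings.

7

Expected fledglings = c × s(c):
  c=5: 5 × 0.92 = 4.600
  c=6: 6 × 0.81 = 4.860
  c=7: 7 × 0.71 = 4.970
  c=8: 8 × 0.60 = 4.800
Maximum at c = 7 (4.970 fledglings).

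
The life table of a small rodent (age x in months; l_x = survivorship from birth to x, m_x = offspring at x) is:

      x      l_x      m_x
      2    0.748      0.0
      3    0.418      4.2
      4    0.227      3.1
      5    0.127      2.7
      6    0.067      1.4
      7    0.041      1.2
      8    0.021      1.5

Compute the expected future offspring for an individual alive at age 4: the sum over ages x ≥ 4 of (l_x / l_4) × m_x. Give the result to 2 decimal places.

5.38

l_4 = 0.227. Conditional survival from age 4 to x is l_x / l_4.
  x=4: (0.227/0.227) × 3.1 = 3.1000
  x=5: (0.127/0.227) × 2.7 = 1.5106
  x=6: (0.067/0.227) × 1.4 = 0.4132
  x=7: (0.041/0.227) × 1.2 = 0.2167
  x=8: (0.021/0.227) × 1.5 = 0.1388
Sum = 3.1000 + 1.5106 + 0.4132 + 0.2167 + 0.1388 = 5.3793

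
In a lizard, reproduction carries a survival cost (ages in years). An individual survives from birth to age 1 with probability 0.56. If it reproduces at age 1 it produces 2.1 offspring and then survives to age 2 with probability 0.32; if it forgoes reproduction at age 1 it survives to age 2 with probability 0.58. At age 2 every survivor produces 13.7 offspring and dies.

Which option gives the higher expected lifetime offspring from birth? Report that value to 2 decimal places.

breed at age 1: R₀ = 0.56 × (2.1 + 0.32 × 13.7) = 0.56 × 6.4840 = 3.6310
delay to age 2: R₀ = 0.56 × (0.58 × 13.7) = 0.56 × 7.9460 = 4.4498
Higher: delay to age 2 (4.4498).

4.45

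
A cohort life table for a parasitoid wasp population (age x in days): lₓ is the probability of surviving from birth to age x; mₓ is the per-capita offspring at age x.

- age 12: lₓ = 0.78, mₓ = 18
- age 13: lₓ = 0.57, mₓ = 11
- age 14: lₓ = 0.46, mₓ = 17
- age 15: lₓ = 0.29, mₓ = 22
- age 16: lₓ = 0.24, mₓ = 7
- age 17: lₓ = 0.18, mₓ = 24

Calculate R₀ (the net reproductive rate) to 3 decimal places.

R₀ = Σ lₓ mₓ:
  age 12: 0.78 × 18 = 14.0400
  age 13: 0.57 × 11 = 6.2700
  age 14: 0.46 × 17 = 7.8200
  age 15: 0.29 × 22 = 6.3800
  age 16: 0.24 × 7 = 1.6800
  age 17: 0.18 × 24 = 4.3200
R₀ = 14.0400 + 6.2700 + 7.8200 + 6.3800 + 1.6800 + 4.3200 = 40.5100

40.510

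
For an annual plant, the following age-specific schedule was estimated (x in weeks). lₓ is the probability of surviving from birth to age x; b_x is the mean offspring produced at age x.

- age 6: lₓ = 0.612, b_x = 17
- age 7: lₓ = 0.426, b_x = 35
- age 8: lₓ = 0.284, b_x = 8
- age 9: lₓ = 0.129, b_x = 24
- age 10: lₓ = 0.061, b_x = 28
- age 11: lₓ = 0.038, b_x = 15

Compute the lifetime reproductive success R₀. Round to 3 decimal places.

R₀ = Σ lₓ b_x:
  age 6: 0.612 × 17 = 10.4040
  age 7: 0.426 × 35 = 14.9100
  age 8: 0.284 × 8 = 2.2720
  age 9: 0.129 × 24 = 3.0960
  age 10: 0.061 × 28 = 1.7080
  age 11: 0.038 × 15 = 0.5700
R₀ = 10.4040 + 14.9100 + 2.2720 + 3.0960 + 1.7080 + 0.5700 = 32.9600

32.960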